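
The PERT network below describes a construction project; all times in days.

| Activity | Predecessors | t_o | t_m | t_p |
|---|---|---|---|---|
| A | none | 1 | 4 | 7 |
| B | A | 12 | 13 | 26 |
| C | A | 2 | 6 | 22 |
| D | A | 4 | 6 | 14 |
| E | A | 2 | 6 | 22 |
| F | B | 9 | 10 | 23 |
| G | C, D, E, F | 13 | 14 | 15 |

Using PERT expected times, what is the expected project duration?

te_A = (1 + 4·4 + 7)/6 = 24/6 = 4
te_B = (12 + 4·13 + 26)/6 = 90/6 = 15
te_C = (2 + 4·6 + 22)/6 = 48/6 = 8
te_D = (4 + 4·6 + 14)/6 = 42/6 = 7
te_E = (2 + 4·6 + 22)/6 = 48/6 = 8
te_F = (9 + 4·10 + 23)/6 = 72/6 = 12
te_G = (13 + 4·14 + 15)/6 = 84/6 = 14

Forward pass:
ES_A = 0; EF_A = 4
ES_B = 4; EF_B = 4+15 = 19
ES_C = 4; EF_C = 4+8 = 12
ES_D = 4; EF_D = 4+7 = 11
ES_E = 4; EF_E = 4+8 = 12
ES_F = 19; EF_F = 19+12 = 31
ES_G = max(EF_C=12, EF_D=11, EF_E=12, EF_F=31) = 31; EF_G = 31+14 = 45
Expected project duration μ = 45 days. Critical path: A → B → F → G.

45 days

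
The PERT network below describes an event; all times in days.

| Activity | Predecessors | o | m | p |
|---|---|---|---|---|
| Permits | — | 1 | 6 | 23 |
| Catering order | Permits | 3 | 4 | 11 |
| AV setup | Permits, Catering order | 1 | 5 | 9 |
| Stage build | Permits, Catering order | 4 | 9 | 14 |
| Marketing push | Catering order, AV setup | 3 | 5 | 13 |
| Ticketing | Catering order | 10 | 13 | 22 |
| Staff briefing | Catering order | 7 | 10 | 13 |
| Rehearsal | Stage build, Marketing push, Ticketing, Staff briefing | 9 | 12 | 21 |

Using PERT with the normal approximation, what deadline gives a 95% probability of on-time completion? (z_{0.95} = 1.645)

47.9 days

te_Permits = (1 + 4·6 + 23)/6 = 48/6 = 8; σ²_Permits = ((23−1)/6)² = 13.444
te_Catering order = (3 + 4·4 + 11)/6 = 30/6 = 5; σ²_Catering order = ((11−3)/6)² = 1.778
te_AV setup = (1 + 4·5 + 9)/6 = 30/6 = 5; σ²_AV setup = ((9−1)/6)² = 1.778
te_Stage build = (4 + 4·9 + 14)/6 = 54/6 = 9; σ²_Stage build = ((14−4)/6)² = 2.778
te_Marketing push = (3 + 4·5 + 13)/6 = 36/6 = 6; σ²_Marketing push = ((13−3)/6)² = 2.778
te_Ticketing = (10 + 4·13 + 22)/6 = 84/6 = 14; σ²_Ticketing = ((22−10)/6)² = 4.000
te_Staff briefing = (7 + 4·10 + 13)/6 = 60/6 = 10; σ²_Staff briefing = ((13−7)/6)² = 1.000
te_Rehearsal = (9 + 4·12 + 21)/6 = 78/6 = 13; σ²_Rehearsal = ((21−9)/6)² = 4.000

Forward pass:
ES_Permits = 0; EF_Permits = 8
ES_Catering order = 8; EF_Catering order = 8+5 = 13
ES_AV setup = max(EF_Permits=8, EF_Catering order=13) = 13; EF_AV setup = 13+5 = 18
ES_Stage build = max(EF_Permits=8, EF_Catering order=13) = 13; EF_Stage build = 13+9 = 22
ES_Marketing push = max(EF_Catering order=13, EF_AV setup=18) = 18; EF_Marketing push = 18+6 = 24
ES_Ticketing = 13; EF_Ticketing = 13+14 = 27
ES_Staff briefing = 13; EF_Staff briefing = 13+10 = 23
ES_Rehearsal = max(EF_Stage build=22, EF_Marketing push=24, EF_Ticketing=27, EF_Staff briefing=23) = 27; EF_Rehearsal = 27+13 = 40
Expected project duration μ = 40 days. Critical path: Permits → Catering order → Ticketing → Rehearsal.

Variance along critical path = 13.444 + 1.778 + 4.000 + 4.000 = 23.222; σ = 4.819 days.
D = μ + z·σ = 40 + 1.645·4.819 = 47.9 days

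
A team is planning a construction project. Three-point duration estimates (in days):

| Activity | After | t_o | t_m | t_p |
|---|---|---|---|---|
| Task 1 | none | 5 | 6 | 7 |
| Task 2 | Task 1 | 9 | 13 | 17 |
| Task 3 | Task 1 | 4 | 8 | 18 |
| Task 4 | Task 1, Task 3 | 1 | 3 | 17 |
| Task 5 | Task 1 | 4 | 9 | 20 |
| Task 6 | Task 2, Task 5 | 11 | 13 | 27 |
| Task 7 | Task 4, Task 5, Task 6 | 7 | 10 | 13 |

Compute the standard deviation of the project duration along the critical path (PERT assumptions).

te_Task 1 = (5 + 4·6 + 7)/6 = 36/6 = 6; σ²_Task 1 = ((7−5)/6)² = 0.111
te_Task 2 = (9 + 4·13 + 17)/6 = 78/6 = 13; σ²_Task 2 = ((17−9)/6)² = 1.778
te_Task 3 = (4 + 4·8 + 18)/6 = 54/6 = 9; σ²_Task 3 = ((18−4)/6)² = 5.444
te_Task 4 = (1 + 4·3 + 17)/6 = 30/6 = 5; σ²_Task 4 = ((17−1)/6)² = 7.111
te_Task 5 = (4 + 4·9 + 20)/6 = 60/6 = 10; σ²_Task 5 = ((20−4)/6)² = 7.111
te_Task 6 = (11 + 4·13 + 27)/6 = 90/6 = 15; σ²_Task 6 = ((27−11)/6)² = 7.111
te_Task 7 = (7 + 4·10 + 13)/6 = 60/6 = 10; σ²_Task 7 = ((13−7)/6)² = 1.000

Forward pass:
ES_Task 1 = 0; EF_Task 1 = 6
ES_Task 2 = 6; EF_Task 2 = 6+13 = 19
ES_Task 3 = 6; EF_Task 3 = 6+9 = 15
ES_Task 4 = max(EF_Task 1=6, EF_Task 3=15) = 15; EF_Task 4 = 15+5 = 20
ES_Task 5 = 6; EF_Task 5 = 6+10 = 16
ES_Task 6 = max(EF_Task 2=19, EF_Task 5=16) = 19; EF_Task 6 = 19+15 = 34
ES_Task 7 = max(EF_Task 4=20, EF_Task 5=16, EF_Task 6=34) = 34; EF_Task 7 = 34+10 = 44
Expected project duration μ = 44 days. Critical path: Task 1 → Task 2 → Task 6 → Task 7.

Variance along critical path = 0.111 + 1.778 + 7.111 + 1.000 = 10.000
σ = √10.000 = 3.162 days

3.16 days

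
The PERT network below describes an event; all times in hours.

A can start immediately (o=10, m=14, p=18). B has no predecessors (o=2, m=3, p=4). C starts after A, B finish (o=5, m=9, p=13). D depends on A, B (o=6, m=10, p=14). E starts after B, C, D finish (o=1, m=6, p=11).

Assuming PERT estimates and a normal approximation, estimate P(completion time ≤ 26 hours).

te_A = (10 + 4·14 + 18)/6 = 84/6 = 14; σ²_A = ((18−10)/6)² = 1.778
te_B = (2 + 4·3 + 4)/6 = 18/6 = 3; σ²_B = ((4−2)/6)² = 0.111
te_C = (5 + 4·9 + 13)/6 = 54/6 = 9; σ²_C = ((13−5)/6)² = 1.778
te_D = (6 + 4·10 + 14)/6 = 60/6 = 10; σ²_D = ((14−6)/6)² = 1.778
te_E = (1 + 4·6 + 11)/6 = 36/6 = 6; σ²_E = ((11−1)/6)² = 2.778

Forward pass:
ES_A = 0; EF_A = 14
ES_B = 0; EF_B = 3
ES_C = max(EF_A=14, EF_B=3) = 14; EF_C = 14+9 = 23
ES_D = max(EF_A=14, EF_B=3) = 14; EF_D = 14+10 = 24
ES_E = max(EF_B=3, EF_C=23, EF_D=24) = 24; EF_E = 24+6 = 30
Expected project duration μ = 30 hours. Critical path: A → D → E.

Variance along critical path = 1.778 + 1.778 + 2.778 = 6.333; σ = √6.333 = 2.517 hours.
Z = (26 − 30) / 2.517 = -1.589
P(T ≤ 26) = Φ(-1.589) ≈ 0.056

0.056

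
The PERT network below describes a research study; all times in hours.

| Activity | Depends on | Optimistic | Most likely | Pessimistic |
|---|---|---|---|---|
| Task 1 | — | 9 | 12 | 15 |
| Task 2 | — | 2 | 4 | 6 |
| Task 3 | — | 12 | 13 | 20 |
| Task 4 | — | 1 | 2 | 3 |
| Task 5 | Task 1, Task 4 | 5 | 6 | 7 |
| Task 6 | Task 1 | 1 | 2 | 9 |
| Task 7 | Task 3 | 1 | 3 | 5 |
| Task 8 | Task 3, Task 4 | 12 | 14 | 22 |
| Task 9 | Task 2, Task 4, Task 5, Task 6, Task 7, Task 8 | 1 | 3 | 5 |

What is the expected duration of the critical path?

32 hours

te_Task 1 = (9 + 4·12 + 15)/6 = 72/6 = 12
te_Task 2 = (2 + 4·4 + 6)/6 = 24/6 = 4
te_Task 3 = (12 + 4·13 + 20)/6 = 84/6 = 14
te_Task 4 = (1 + 4·2 + 3)/6 = 12/6 = 2
te_Task 5 = (5 + 4·6 + 7)/6 = 36/6 = 6
te_Task 6 = (1 + 4·2 + 9)/6 = 18/6 = 3
te_Task 7 = (1 + 4·3 + 5)/6 = 18/6 = 3
te_Task 8 = (12 + 4·14 + 22)/6 = 90/6 = 15
te_Task 9 = (1 + 4·3 + 5)/6 = 18/6 = 3

Forward pass:
ES_Task 1 = 0; EF_Task 1 = 12
ES_Task 2 = 0; EF_Task 2 = 4
ES_Task 3 = 0; EF_Task 3 = 14
ES_Task 4 = 0; EF_Task 4 = 2
ES_Task 5 = max(EF_Task 1=12, EF_Task 4=2) = 12; EF_Task 5 = 12+6 = 18
ES_Task 6 = 12; EF_Task 6 = 12+3 = 15
ES_Task 7 = 14; EF_Task 7 = 14+3 = 17
ES_Task 8 = max(EF_Task 3=14, EF_Task 4=2) = 14; EF_Task 8 = 14+15 = 29
ES_Task 9 = max(EF_Task 2=4, EF_Task 4=2, EF_Task 5=18, EF_Task 6=15, EF_Task 7=17, EF_Task 8=29) = 29; EF_Task 9 = 29+3 = 32
Expected project duration μ = 32 hours. Critical path: Task 3 → Task 8 → Task 9.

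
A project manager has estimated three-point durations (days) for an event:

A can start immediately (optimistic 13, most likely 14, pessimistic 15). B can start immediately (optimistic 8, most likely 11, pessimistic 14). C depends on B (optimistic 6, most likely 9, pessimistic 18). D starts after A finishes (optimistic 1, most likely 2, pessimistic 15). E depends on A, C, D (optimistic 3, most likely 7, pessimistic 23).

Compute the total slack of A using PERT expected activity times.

3 days

te_A = (13 + 4·14 + 15)/6 = 84/6 = 14
te_B = (8 + 4·11 + 14)/6 = 66/6 = 11
te_C = (6 + 4·9 + 18)/6 = 60/6 = 10
te_D = (1 + 4·2 + 15)/6 = 24/6 = 4
te_E = (3 + 4·7 + 23)/6 = 54/6 = 9

Forward pass:
ES_A = 0; EF_A = 14
ES_B = 0; EF_B = 11
ES_C = 11; EF_C = 11+10 = 21
ES_D = 14; EF_D = 14+4 = 18
ES_E = max(EF_A=14, EF_C=21, EF_D=18) = 21; EF_E = 21+9 = 30
Expected project duration μ = 30 days. Critical path: B → C → E.

Backward pass:
LF_E = 30; LS_E = 30−9 = 21
LF_D = LS_E = 21; LS_D = 21−4 = 17
LF_C = LS_E = 21; LS_C = 21−10 = 11
LF_B = LS_C = 11; LS_B = 11−11 = 0
LF_A = min(LS_D=17, LS_E=21) = 17; LS_A = 17−14 = 3
Slack_A = LS_A − ES_A = 3 − 0 = 3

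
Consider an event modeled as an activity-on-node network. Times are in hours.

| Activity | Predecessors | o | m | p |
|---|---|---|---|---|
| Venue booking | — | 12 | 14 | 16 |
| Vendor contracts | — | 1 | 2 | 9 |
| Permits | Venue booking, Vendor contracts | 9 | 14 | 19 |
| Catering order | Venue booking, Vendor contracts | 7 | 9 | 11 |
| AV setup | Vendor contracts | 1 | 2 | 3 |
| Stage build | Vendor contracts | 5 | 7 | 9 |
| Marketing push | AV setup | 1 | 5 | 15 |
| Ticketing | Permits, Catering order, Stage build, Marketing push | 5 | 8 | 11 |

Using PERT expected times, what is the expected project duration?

36 hours

te_Venue booking = (12 + 4·14 + 16)/6 = 84/6 = 14
te_Vendor contracts = (1 + 4·2 + 9)/6 = 18/6 = 3
te_Permits = (9 + 4·14 + 19)/6 = 84/6 = 14
te_Catering order = (7 + 4·9 + 11)/6 = 54/6 = 9
te_AV setup = (1 + 4·2 + 3)/6 = 12/6 = 2
te_Stage build = (5 + 4·7 + 9)/6 = 42/6 = 7
te_Marketing push = (1 + 4·5 + 15)/6 = 36/6 = 6
te_Ticketing = (5 + 4·8 + 11)/6 = 48/6 = 8

Forward pass:
ES_Venue booking = 0; EF_Venue booking = 14
ES_Vendor contracts = 0; EF_Vendor contracts = 3
ES_Permits = max(EF_Venue booking=14, EF_Vendor contracts=3) = 14; EF_Permits = 14+14 = 28
ES_Catering order = max(EF_Venue booking=14, EF_Vendor contracts=3) = 14; EF_Catering order = 14+9 = 23
ES_AV setup = 3; EF_AV setup = 3+2 = 5
ES_Stage build = 3; EF_Stage build = 3+7 = 10
ES_Marketing push = 5; EF_Marketing push = 5+6 = 11
ES_Ticketing = max(EF_Permits=28, EF_Catering order=23, EF_Stage build=10, EF_Marketing push=11) = 28; EF_Ticketing = 28+8 = 36
Expected project duration μ = 36 hours. Critical path: Venue booking → Permits → Ticketing.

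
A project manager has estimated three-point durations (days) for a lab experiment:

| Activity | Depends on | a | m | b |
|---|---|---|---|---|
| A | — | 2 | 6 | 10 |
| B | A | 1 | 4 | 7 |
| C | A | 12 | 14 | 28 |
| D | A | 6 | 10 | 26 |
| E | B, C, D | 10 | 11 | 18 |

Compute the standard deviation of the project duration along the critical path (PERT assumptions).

3.27 days

te_A = (2 + 4·6 + 10)/6 = 36/6 = 6; σ²_A = ((10−2)/6)² = 1.778
te_B = (1 + 4·4 + 7)/6 = 24/6 = 4; σ²_B = ((7−1)/6)² = 1.000
te_C = (12 + 4·14 + 28)/6 = 96/6 = 16; σ²_C = ((28−12)/6)² = 7.111
te_D = (6 + 4·10 + 26)/6 = 72/6 = 12; σ²_D = ((26−6)/6)² = 11.111
te_E = (10 + 4·11 + 18)/6 = 72/6 = 12; σ²_E = ((18−10)/6)² = 1.778

Forward pass:
ES_A = 0; EF_A = 6
ES_B = 6; EF_B = 6+4 = 10
ES_C = 6; EF_C = 6+16 = 22
ES_D = 6; EF_D = 6+12 = 18
ES_E = max(EF_B=10, EF_C=22, EF_D=18) = 22; EF_E = 22+12 = 34
Expected project duration μ = 34 days. Critical path: A → C → E.

Variance along critical path = 1.778 + 7.111 + 1.778 = 10.667
σ = √10.667 = 3.266 days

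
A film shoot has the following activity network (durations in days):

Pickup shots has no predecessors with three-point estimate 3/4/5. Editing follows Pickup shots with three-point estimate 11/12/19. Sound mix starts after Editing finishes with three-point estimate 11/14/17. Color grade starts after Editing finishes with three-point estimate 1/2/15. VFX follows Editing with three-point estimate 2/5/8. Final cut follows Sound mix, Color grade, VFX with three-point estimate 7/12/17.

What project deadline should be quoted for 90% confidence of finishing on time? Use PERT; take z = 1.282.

te_Pickup shots = (3 + 4·4 + 5)/6 = 24/6 = 4; σ²_Pickup shots = ((5−3)/6)² = 0.111
te_Editing = (11 + 4·12 + 19)/6 = 78/6 = 13; σ²_Editing = ((19−11)/6)² = 1.778
te_Sound mix = (11 + 4·14 + 17)/6 = 84/6 = 14; σ²_Sound mix = ((17−11)/6)² = 1.000
te_Color grade = (1 + 4·2 + 15)/6 = 24/6 = 4; σ²_Color grade = ((15−1)/6)² = 5.444
te_VFX = (2 + 4·5 + 8)/6 = 30/6 = 5; σ²_VFX = ((8−2)/6)² = 1.000
te_Final cut = (7 + 4·12 + 17)/6 = 72/6 = 12; σ²_Final cut = ((17−7)/6)² = 2.778

Forward pass:
ES_Pickup shots = 0; EF_Pickup shots = 4
ES_Editing = 4; EF_Editing = 4+13 = 17
ES_Sound mix = 17; EF_Sound mix = 17+14 = 31
ES_Color grade = 17; EF_Color grade = 17+4 = 21
ES_VFX = 17; EF_VFX = 17+5 = 22
ES_Final cut = max(EF_Sound mix=31, EF_Color grade=21, EF_VFX=22) = 31; EF_Final cut = 31+12 = 43
Expected project duration μ = 43 days. Critical path: Pickup shots → Editing → Sound mix → Final cut.

Variance along critical path = 0.111 + 1.778 + 1.000 + 2.778 = 5.667; σ = 2.380 days.
D = μ + z·σ = 43 + 1.282·2.380 = 46.1 days

46.1 days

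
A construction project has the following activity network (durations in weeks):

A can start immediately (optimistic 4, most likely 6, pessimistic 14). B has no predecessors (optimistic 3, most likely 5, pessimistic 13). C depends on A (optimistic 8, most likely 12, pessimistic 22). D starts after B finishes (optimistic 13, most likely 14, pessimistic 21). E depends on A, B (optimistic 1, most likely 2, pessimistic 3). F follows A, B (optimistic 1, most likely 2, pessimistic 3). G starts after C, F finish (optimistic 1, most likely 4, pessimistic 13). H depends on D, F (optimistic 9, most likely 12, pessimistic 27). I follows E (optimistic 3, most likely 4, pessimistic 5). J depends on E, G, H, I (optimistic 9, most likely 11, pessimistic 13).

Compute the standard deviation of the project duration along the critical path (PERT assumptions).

3.74 weeks

te_A = (4 + 4·6 + 14)/6 = 42/6 = 7; σ²_A = ((14−4)/6)² = 2.778
te_B = (3 + 4·5 + 13)/6 = 36/6 = 6; σ²_B = ((13−3)/6)² = 2.778
te_C = (8 + 4·12 + 22)/6 = 78/6 = 13; σ²_C = ((22−8)/6)² = 5.444
te_D = (13 + 4·14 + 21)/6 = 90/6 = 15; σ²_D = ((21−13)/6)² = 1.778
te_E = (1 + 4·2 + 3)/6 = 12/6 = 2; σ²_E = ((3−1)/6)² = 0.111
te_F = (1 + 4·2 + 3)/6 = 12/6 = 2; σ²_F = ((3−1)/6)² = 0.111
te_G = (1 + 4·4 + 13)/6 = 30/6 = 5; σ²_G = ((13−1)/6)² = 4.000
te_H = (9 + 4·12 + 27)/6 = 84/6 = 14; σ²_H = ((27−9)/6)² = 9.000
te_I = (3 + 4·4 + 5)/6 = 24/6 = 4; σ²_I = ((5−3)/6)² = 0.111
te_J = (9 + 4·11 + 13)/6 = 66/6 = 11; σ²_J = ((13−9)/6)² = 0.444

Forward pass:
ES_A = 0; EF_A = 7
ES_B = 0; EF_B = 6
ES_C = 7; EF_C = 7+13 = 20
ES_D = 6; EF_D = 6+15 = 21
ES_E = max(EF_A=7, EF_B=6) = 7; EF_E = 7+2 = 9
ES_F = max(EF_A=7, EF_B=6) = 7; EF_F = 7+2 = 9
ES_G = max(EF_C=20, EF_F=9) = 20; EF_G = 20+5 = 25
ES_H = max(EF_D=21, EF_F=9) = 21; EF_H = 21+14 = 35
ES_I = 9; EF_I = 9+4 = 13
ES_J = max(EF_E=9, EF_G=25, EF_H=35, EF_I=13) = 35; EF_J = 35+11 = 46
Expected project duration μ = 46 weeks. Critical path: B → D → H → J.

Variance along critical path = 2.778 + 1.778 + 9.000 + 0.444 = 14.000
σ = √14.000 = 3.742 weeks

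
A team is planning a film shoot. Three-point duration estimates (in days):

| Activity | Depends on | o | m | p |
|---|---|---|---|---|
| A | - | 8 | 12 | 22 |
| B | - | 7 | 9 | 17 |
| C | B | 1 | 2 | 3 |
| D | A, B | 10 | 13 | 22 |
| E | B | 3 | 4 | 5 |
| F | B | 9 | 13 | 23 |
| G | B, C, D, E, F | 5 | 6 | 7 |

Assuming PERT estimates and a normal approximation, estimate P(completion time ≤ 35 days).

te_A = (8 + 4·12 + 22)/6 = 78/6 = 13; σ²_A = ((22−8)/6)² = 5.444
te_B = (7 + 4·9 + 17)/6 = 60/6 = 10; σ²_B = ((17−7)/6)² = 2.778
te_C = (1 + 4·2 + 3)/6 = 12/6 = 2; σ²_C = ((3−1)/6)² = 0.111
te_D = (10 + 4·13 + 22)/6 = 84/6 = 14; σ²_D = ((22−10)/6)² = 4.000
te_E = (3 + 4·4 + 5)/6 = 24/6 = 4; σ²_E = ((5−3)/6)² = 0.111
te_F = (9 + 4·13 + 23)/6 = 84/6 = 14; σ²_F = ((23−9)/6)² = 5.444
te_G = (5 + 4·6 + 7)/6 = 36/6 = 6; σ²_G = ((7−5)/6)² = 0.111

Forward pass:
ES_A = 0; EF_A = 13
ES_B = 0; EF_B = 10
ES_C = 10; EF_C = 10+2 = 12
ES_D = max(EF_A=13, EF_B=10) = 13; EF_D = 13+14 = 27
ES_E = 10; EF_E = 10+4 = 14
ES_F = 10; EF_F = 10+14 = 24
ES_G = max(EF_B=10, EF_C=12, EF_D=27, EF_E=14, EF_F=24) = 27; EF_G = 27+6 = 33
Expected project duration μ = 33 days. Critical path: A → D → G.

Variance along critical path = 5.444 + 4.000 + 0.111 = 9.556; σ = √9.556 = 3.091 days.
Z = (35 − 33) / 3.091 = 0.647
P(T ≤ 35) = Φ(0.647) ≈ 0.741

0.741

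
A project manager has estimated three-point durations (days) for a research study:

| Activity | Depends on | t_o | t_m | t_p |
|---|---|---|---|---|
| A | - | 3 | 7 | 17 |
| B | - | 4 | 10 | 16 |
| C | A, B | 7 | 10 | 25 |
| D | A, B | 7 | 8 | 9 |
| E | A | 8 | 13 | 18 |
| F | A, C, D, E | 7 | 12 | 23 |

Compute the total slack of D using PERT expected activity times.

te_A = (3 + 4·7 + 17)/6 = 48/6 = 8
te_B = (4 + 4·10 + 16)/6 = 60/6 = 10
te_C = (7 + 4·10 + 25)/6 = 72/6 = 12
te_D = (7 + 4·8 + 9)/6 = 48/6 = 8
te_E = (8 + 4·13 + 18)/6 = 78/6 = 13
te_F = (7 + 4·12 + 23)/6 = 78/6 = 13

Forward pass:
ES_A = 0; EF_A = 8
ES_B = 0; EF_B = 10
ES_C = max(EF_A=8, EF_B=10) = 10; EF_C = 10+12 = 22
ES_D = max(EF_A=8, EF_B=10) = 10; EF_D = 10+8 = 18
ES_E = 8; EF_E = 8+13 = 21
ES_F = max(EF_A=8, EF_C=22, EF_D=18, EF_E=21) = 22; EF_F = 22+13 = 35
Expected project duration μ = 35 days. Critical path: B → C → F.

Backward pass:
LF_F = 35; LS_F = 35−13 = 22
LF_E = LS_F = 22; LS_E = 22−13 = 9
LF_D = LS_F = 22; LS_D = 22−8 = 14
LF_C = LS_F = 22; LS_C = 22−12 = 10
LF_B = min(LS_C=10, LS_D=14) = 10; LS_B = 10−10 = 0
LF_A = min(LS_C=10, LS_D=14, LS_E=9, LS_F=22) = 9; LS_A = 9−8 = 1
Slack_D = LS_D − ES_D = 14 − 10 = 4

4 days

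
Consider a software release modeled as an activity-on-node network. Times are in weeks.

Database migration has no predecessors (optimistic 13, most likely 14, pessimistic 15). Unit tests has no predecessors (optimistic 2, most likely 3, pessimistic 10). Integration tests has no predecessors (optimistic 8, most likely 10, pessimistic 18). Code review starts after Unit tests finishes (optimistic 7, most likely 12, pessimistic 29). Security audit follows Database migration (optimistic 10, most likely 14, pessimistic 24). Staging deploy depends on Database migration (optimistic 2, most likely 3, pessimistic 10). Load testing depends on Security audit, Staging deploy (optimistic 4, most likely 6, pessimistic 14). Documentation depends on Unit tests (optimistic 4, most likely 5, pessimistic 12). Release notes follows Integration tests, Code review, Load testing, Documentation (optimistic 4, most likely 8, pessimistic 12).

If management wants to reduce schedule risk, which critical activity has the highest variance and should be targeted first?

Security audit

te_Database migration = (13 + 4·14 + 15)/6 = 84/6 = 14; σ²_Database migration = ((15−13)/6)² = 0.111
te_Unit tests = (2 + 4·3 + 10)/6 = 24/6 = 4; σ²_Unit tests = ((10−2)/6)² = 1.778
te_Integration tests = (8 + 4·10 + 18)/6 = 66/6 = 11; σ²_Integration tests = ((18−8)/6)² = 2.778
te_Code review = (7 + 4·12 + 29)/6 = 84/6 = 14; σ²_Code review = ((29−7)/6)² = 13.444
te_Security audit = (10 + 4·14 + 24)/6 = 90/6 = 15; σ²_Security audit = ((24−10)/6)² = 5.444
te_Staging deploy = (2 + 4·3 + 10)/6 = 24/6 = 4; σ²_Staging deploy = ((10−2)/6)² = 1.778
te_Load testing = (4 + 4·6 + 14)/6 = 42/6 = 7; σ²_Load testing = ((14−4)/6)² = 2.778
te_Documentation = (4 + 4·5 + 12)/6 = 36/6 = 6; σ²_Documentation = ((12−4)/6)² = 1.778
te_Release notes = (4 + 4·8 + 12)/6 = 48/6 = 8; σ²_Release notes = ((12−4)/6)² = 1.778

Forward pass:
ES_Database migration = 0; EF_Database migration = 14
ES_Unit tests = 0; EF_Unit tests = 4
ES_Integration tests = 0; EF_Integration tests = 11
ES_Code review = 4; EF_Code review = 4+14 = 18
ES_Security audit = 14; EF_Security audit = 14+15 = 29
ES_Staging deploy = 14; EF_Staging deploy = 14+4 = 18
ES_Load testing = max(EF_Security audit=29, EF_Staging deploy=18) = 29; EF_Load testing = 29+7 = 36
ES_Documentation = 4; EF_Documentation = 4+6 = 10
ES_Release notes = max(EF_Integration tests=11, EF_Code review=18, EF_Load testing=36, EF_Documentation=10) = 36; EF_Release notes = 36+8 = 44
Expected project duration μ = 44 weeks. Critical path: Database migration → Security audit → Load testing → Release notes.

Variances on critical path: σ²_Database migration=0.111, σ²_Security audit=5.444, σ²_Load testing=2.778, σ²_Release notes=1.778.
Largest is σ²_Security audit = 5.444.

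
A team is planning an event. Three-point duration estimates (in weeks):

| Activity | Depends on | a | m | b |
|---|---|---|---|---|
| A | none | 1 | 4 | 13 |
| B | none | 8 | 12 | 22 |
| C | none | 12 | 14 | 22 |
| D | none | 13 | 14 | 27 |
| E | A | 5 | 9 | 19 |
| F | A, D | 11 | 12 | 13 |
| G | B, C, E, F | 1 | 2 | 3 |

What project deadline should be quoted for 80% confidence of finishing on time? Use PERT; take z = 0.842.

te_A = (1 + 4·4 + 13)/6 = 30/6 = 5; σ²_A = ((13−1)/6)² = 4.000
te_B = (8 + 4·12 + 22)/6 = 78/6 = 13; σ²_B = ((22−8)/6)² = 5.444
te_C = (12 + 4·14 + 22)/6 = 90/6 = 15; σ²_C = ((22−12)/6)² = 2.778
te_D = (13 + 4·14 + 27)/6 = 96/6 = 16; σ²_D = ((27−13)/6)² = 5.444
te_E = (5 + 4·9 + 19)/6 = 60/6 = 10; σ²_E = ((19−5)/6)² = 5.444
te_F = (11 + 4·12 + 13)/6 = 72/6 = 12; σ²_F = ((13−11)/6)² = 0.111
te_G = (1 + 4·2 + 3)/6 = 12/6 = 2; σ²_G = ((3−1)/6)² = 0.111

Forward pass:
ES_A = 0; EF_A = 5
ES_B = 0; EF_B = 13
ES_C = 0; EF_C = 15
ES_D = 0; EF_D = 16
ES_E = 5; EF_E = 5+10 = 15
ES_F = max(EF_A=5, EF_D=16) = 16; EF_F = 16+12 = 28
ES_G = max(EF_B=13, EF_C=15, EF_E=15, EF_F=28) = 28; EF_G = 28+2 = 30
Expected project duration μ = 30 weeks. Critical path: D → F → G.

Variance along critical path = 5.444 + 0.111 + 0.111 = 5.667; σ = 2.380 weeks.
D = μ + z·σ = 30 + 0.842·2.380 = 32.0 weeks

32.0 weeks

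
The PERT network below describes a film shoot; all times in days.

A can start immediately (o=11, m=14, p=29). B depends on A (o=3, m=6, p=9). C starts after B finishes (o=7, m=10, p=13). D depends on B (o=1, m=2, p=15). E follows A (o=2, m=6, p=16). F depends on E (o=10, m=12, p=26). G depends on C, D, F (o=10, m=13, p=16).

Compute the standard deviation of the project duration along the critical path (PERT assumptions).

te_A = (11 + 4·14 + 29)/6 = 96/6 = 16; σ²_A = ((29−11)/6)² = 9.000
te_B = (3 + 4·6 + 9)/6 = 36/6 = 6; σ²_B = ((9−3)/6)² = 1.000
te_C = (7 + 4·10 + 13)/6 = 60/6 = 10; σ²_C = ((13−7)/6)² = 1.000
te_D = (1 + 4·2 + 15)/6 = 24/6 = 4; σ²_D = ((15−1)/6)² = 5.444
te_E = (2 + 4·6 + 16)/6 = 42/6 = 7; σ²_E = ((16−2)/6)² = 5.444
te_F = (10 + 4·12 + 26)/6 = 84/6 = 14; σ²_F = ((26−10)/6)² = 7.111
te_G = (10 + 4·13 + 16)/6 = 78/6 = 13; σ²_G = ((16−10)/6)² = 1.000

Forward pass:
ES_A = 0; EF_A = 16
ES_B = 16; EF_B = 16+6 = 22
ES_C = 22; EF_C = 22+10 = 32
ES_D = 22; EF_D = 22+4 = 26
ES_E = 16; EF_E = 16+7 = 23
ES_F = 23; EF_F = 23+14 = 37
ES_G = max(EF_C=32, EF_D=26, EF_F=37) = 37; EF_G = 37+13 = 50
Expected project duration μ = 50 days. Critical path: A → E → F → G.

Variance along critical path = 9.000 + 5.444 + 7.111 + 1.000 = 22.556
σ = √22.556 = 4.749 days

4.75 days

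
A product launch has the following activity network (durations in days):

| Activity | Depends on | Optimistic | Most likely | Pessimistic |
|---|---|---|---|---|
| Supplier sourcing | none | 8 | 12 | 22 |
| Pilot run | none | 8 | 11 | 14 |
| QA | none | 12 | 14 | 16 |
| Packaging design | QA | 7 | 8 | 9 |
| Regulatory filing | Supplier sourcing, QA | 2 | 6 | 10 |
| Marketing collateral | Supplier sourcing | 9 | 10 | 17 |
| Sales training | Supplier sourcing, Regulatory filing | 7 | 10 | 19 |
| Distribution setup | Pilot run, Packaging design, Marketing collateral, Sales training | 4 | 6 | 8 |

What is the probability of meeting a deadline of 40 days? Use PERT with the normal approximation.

te_Supplier sourcing = (8 + 4·12 + 22)/6 = 78/6 = 13; σ²_Supplier sourcing = ((22−8)/6)² = 5.444
te_Pilot run = (8 + 4·11 + 14)/6 = 66/6 = 11; σ²_Pilot run = ((14−8)/6)² = 1.000
te_QA = (12 + 4·14 + 16)/6 = 84/6 = 14; σ²_QA = ((16−12)/6)² = 0.444
te_Packaging design = (7 + 4·8 + 9)/6 = 48/6 = 8; σ²_Packaging design = ((9−7)/6)² = 0.111
te_Regulatory filing = (2 + 4·6 + 10)/6 = 36/6 = 6; σ²_Regulatory filing = ((10−2)/6)² = 1.778
te_Marketing collateral = (9 + 4·10 + 17)/6 = 66/6 = 11; σ²_Marketing collateral = ((17−9)/6)² = 1.778
te_Sales training = (7 + 4·10 + 19)/6 = 66/6 = 11; σ²_Sales training = ((19−7)/6)² = 4.000
te_Distribution setup = (4 + 4·6 + 8)/6 = 36/6 = 6; σ²_Distribution setup = ((8−4)/6)² = 0.444

Forward pass:
ES_Supplier sourcing = 0; EF_Supplier sourcing = 13
ES_Pilot run = 0; EF_Pilot run = 11
ES_QA = 0; EF_QA = 14
ES_Packaging design = 14; EF_Packaging design = 14+8 = 22
ES_Regulatory filing = max(EF_Supplier sourcing=13, EF_QA=14) = 14; EF_Regulatory filing = 14+6 = 20
ES_Marketing collateral = 13; EF_Marketing collateral = 13+11 = 24
ES_Sales training = max(EF_Supplier sourcing=13, EF_Regulatory filing=20) = 20; EF_Sales training = 20+11 = 31
ES_Distribution setup = max(EF_Pilot run=11, EF_Packaging design=22, EF_Marketing collateral=24, EF_Sales training=31) = 31; EF_Distribution setup = 31+6 = 37
Expected project duration μ = 37 days. Critical path: QA → Regulatory filing → Sales training → Distribution setup.

Variance along critical path = 0.444 + 1.778 + 4.000 + 0.444 = 6.667; σ = √6.667 = 2.582 days.
Z = (40 − 37) / 2.582 = 1.162
P(T ≤ 40) = Φ(1.162) ≈ 0.877

0.877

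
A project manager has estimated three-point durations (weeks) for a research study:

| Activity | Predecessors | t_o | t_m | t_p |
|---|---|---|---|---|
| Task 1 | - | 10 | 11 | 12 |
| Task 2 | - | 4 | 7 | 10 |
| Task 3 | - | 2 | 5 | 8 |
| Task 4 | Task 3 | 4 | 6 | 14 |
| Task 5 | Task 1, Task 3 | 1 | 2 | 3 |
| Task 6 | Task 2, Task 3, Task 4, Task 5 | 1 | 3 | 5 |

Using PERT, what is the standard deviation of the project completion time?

te_Task 1 = (10 + 4·11 + 12)/6 = 66/6 = 11; σ²_Task 1 = ((12−10)/6)² = 0.111
te_Task 2 = (4 + 4·7 + 10)/6 = 42/6 = 7; σ²_Task 2 = ((10−4)/6)² = 1.000
te_Task 3 = (2 + 4·5 + 8)/6 = 30/6 = 5; σ²_Task 3 = ((8−2)/6)² = 1.000
te_Task 4 = (4 + 4·6 + 14)/6 = 42/6 = 7; σ²_Task 4 = ((14−4)/6)² = 2.778
te_Task 5 = (1 + 4·2 + 3)/6 = 12/6 = 2; σ²_Task 5 = ((3−1)/6)² = 0.111
te_Task 6 = (1 + 4·3 + 5)/6 = 18/6 = 3; σ²_Task 6 = ((5−1)/6)² = 0.444

Forward pass:
ES_Task 1 = 0; EF_Task 1 = 11
ES_Task 2 = 0; EF_Task 2 = 7
ES_Task 3 = 0; EF_Task 3 = 5
ES_Task 4 = 5; EF_Task 4 = 5+7 = 12
ES_Task 5 = max(EF_Task 1=11, EF_Task 3=5) = 11; EF_Task 5 = 11+2 = 13
ES_Task 6 = max(EF_Task 2=7, EF_Task 3=5, EF_Task 4=12, EF_Task 5=13) = 13; EF_Task 6 = 13+3 = 16
Expected project duration μ = 16 weeks. Critical path: Task 1 → Task 5 → Task 6.

Variance along critical path = 0.111 + 0.111 + 0.444 = 0.667
σ = √0.667 = 0.816 weeks

0.82 weeks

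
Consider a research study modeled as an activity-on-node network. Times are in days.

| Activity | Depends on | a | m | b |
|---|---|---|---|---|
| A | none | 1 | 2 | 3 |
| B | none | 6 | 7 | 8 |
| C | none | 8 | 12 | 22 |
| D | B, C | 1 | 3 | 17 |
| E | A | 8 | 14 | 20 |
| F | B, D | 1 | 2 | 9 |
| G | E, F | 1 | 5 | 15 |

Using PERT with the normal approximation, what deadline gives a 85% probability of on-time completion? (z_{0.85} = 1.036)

te_A = (1 + 4·2 + 3)/6 = 12/6 = 2; σ²_A = ((3−1)/6)² = 0.111
te_B = (6 + 4·7 + 8)/6 = 42/6 = 7; σ²_B = ((8−6)/6)² = 0.111
te_C = (8 + 4·12 + 22)/6 = 78/6 = 13; σ²_C = ((22−8)/6)² = 5.444
te_D = (1 + 4·3 + 17)/6 = 30/6 = 5; σ²_D = ((17−1)/6)² = 7.111
te_E = (8 + 4·14 + 20)/6 = 84/6 = 14; σ²_E = ((20−8)/6)² = 4.000
te_F = (1 + 4·2 + 9)/6 = 18/6 = 3; σ²_F = ((9−1)/6)² = 1.778
te_G = (1 + 4·5 + 15)/6 = 36/6 = 6; σ²_G = ((15−1)/6)² = 5.444

Forward pass:
ES_A = 0; EF_A = 2
ES_B = 0; EF_B = 7
ES_C = 0; EF_C = 13
ES_D = max(EF_B=7, EF_C=13) = 13; EF_D = 13+5 = 18
ES_E = 2; EF_E = 2+14 = 16
ES_F = max(EF_B=7, EF_D=18) = 18; EF_F = 18+3 = 21
ES_G = max(EF_E=16, EF_F=21) = 21; EF_G = 21+6 = 27
Expected project duration μ = 27 days. Critical path: C → D → F → G.

Variance along critical path = 5.444 + 7.111 + 1.778 + 5.444 = 19.778; σ = 4.447 days.
D = μ + z·σ = 27 + 1.036·4.447 = 31.6 days

31.6 days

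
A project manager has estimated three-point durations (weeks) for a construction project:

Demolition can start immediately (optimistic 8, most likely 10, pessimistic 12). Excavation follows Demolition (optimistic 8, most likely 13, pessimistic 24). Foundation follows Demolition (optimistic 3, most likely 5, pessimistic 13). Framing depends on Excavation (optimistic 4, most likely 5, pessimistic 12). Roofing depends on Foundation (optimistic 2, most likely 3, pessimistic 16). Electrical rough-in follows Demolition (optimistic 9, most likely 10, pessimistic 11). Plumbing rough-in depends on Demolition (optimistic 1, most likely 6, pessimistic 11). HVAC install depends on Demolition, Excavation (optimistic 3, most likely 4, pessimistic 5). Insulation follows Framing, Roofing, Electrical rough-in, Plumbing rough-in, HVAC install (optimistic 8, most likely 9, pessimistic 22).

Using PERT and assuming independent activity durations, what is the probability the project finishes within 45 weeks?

0.851

te_Demolition = (8 + 4·10 + 12)/6 = 60/6 = 10; σ²_Demolition = ((12−8)/6)² = 0.444
te_Excavation = (8 + 4·13 + 24)/6 = 84/6 = 14; σ²_Excavation = ((24−8)/6)² = 7.111
te_Foundation = (3 + 4·5 + 13)/6 = 36/6 = 6; σ²_Foundation = ((13−3)/6)² = 2.778
te_Framing = (4 + 4·5 + 12)/6 = 36/6 = 6; σ²_Framing = ((12−4)/6)² = 1.778
te_Roofing = (2 + 4·3 + 16)/6 = 30/6 = 5; σ²_Roofing = ((16−2)/6)² = 5.444
te_Electrical rough-in = (9 + 4·10 + 11)/6 = 60/6 = 10; σ²_Electrical rough-in = ((11−9)/6)² = 0.111
te_Plumbing rough-in = (1 + 4·6 + 11)/6 = 36/6 = 6; σ²_Plumbing rough-in = ((11−1)/6)² = 2.778
te_HVAC install = (3 + 4·4 + 5)/6 = 24/6 = 4; σ²_HVAC install = ((5−3)/6)² = 0.111
te_Insulation = (8 + 4·9 + 22)/6 = 66/6 = 11; σ²_Insulation = ((22−8)/6)² = 5.444

Forward pass:
ES_Demolition = 0; EF_Demolition = 10
ES_Excavation = 10; EF_Excavation = 10+14 = 24
ES_Foundation = 10; EF_Foundation = 10+6 = 16
ES_Framing = 24; EF_Framing = 24+6 = 30
ES_Roofing = 16; EF_Roofing = 16+5 = 21
ES_Electrical rough-in = 10; EF_Electrical rough-in = 10+10 = 20
ES_Plumbing rough-in = 10; EF_Plumbing rough-in = 10+6 = 16
ES_HVAC install = max(EF_Demolition=10, EF_Excavation=24) = 24; EF_HVAC install = 24+4 = 28
ES_Insulation = max(EF_Framing=30, EF_Roofing=21, EF_Electrical rough-in=20, EF_Plumbing rough-in=16, EF_HVAC install=28) = 30; EF_Insulation = 30+11 = 41
Expected project duration μ = 41 weeks. Critical path: Demolition → Excavation → Framing → Insulation.

Variance along critical path = 0.444 + 7.111 + 1.778 + 5.444 = 14.778; σ = √14.778 = 3.844 weeks.
Z = (45 − 41) / 3.844 = 1.041
P(T ≤ 45) = Φ(1.041) ≈ 0.851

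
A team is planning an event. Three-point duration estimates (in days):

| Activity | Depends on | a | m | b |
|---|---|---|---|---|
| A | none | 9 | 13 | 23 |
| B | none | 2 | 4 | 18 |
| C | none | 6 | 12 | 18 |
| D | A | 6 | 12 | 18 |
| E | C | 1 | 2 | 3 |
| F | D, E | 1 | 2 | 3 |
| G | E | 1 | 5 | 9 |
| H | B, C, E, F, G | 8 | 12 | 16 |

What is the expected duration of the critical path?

te_A = (9 + 4·13 + 23)/6 = 84/6 = 14
te_B = (2 + 4·4 + 18)/6 = 36/6 = 6
te_C = (6 + 4·12 + 18)/6 = 72/6 = 12
te_D = (6 + 4·12 + 18)/6 = 72/6 = 12
te_E = (1 + 4·2 + 3)/6 = 12/6 = 2
te_F = (1 + 4·2 + 3)/6 = 12/6 = 2
te_G = (1 + 4·5 + 9)/6 = 30/6 = 5
te_H = (8 + 4·12 + 16)/6 = 72/6 = 12

Forward pass:
ES_A = 0; EF_A = 14
ES_B = 0; EF_B = 6
ES_C = 0; EF_C = 12
ES_D = 14; EF_D = 14+12 = 26
ES_E = 12; EF_E = 12+2 = 14
ES_F = max(EF_D=26, EF_E=14) = 26; EF_F = 26+2 = 28
ES_G = 14; EF_G = 14+5 = 19
ES_H = max(EF_B=6, EF_C=12, EF_E=14, EF_F=28, EF_G=19) = 28; EF_H = 28+12 = 40
Expected project duration μ = 40 days. Critical path: A → D → F → H.

40 days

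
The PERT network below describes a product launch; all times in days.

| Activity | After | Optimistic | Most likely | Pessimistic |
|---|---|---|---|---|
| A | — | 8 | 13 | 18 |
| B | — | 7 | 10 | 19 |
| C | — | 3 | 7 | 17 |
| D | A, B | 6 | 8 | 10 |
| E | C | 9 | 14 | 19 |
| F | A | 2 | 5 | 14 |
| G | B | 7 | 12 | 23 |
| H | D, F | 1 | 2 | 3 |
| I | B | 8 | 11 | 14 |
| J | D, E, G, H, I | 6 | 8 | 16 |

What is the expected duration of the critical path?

te_A = (8 + 4·13 + 18)/6 = 78/6 = 13
te_B = (7 + 4·10 + 19)/6 = 66/6 = 11
te_C = (3 + 4·7 + 17)/6 = 48/6 = 8
te_D = (6 + 4·8 + 10)/6 = 48/6 = 8
te_E = (9 + 4·14 + 19)/6 = 84/6 = 14
te_F = (2 + 4·5 + 14)/6 = 36/6 = 6
te_G = (7 + 4·12 + 23)/6 = 78/6 = 13
te_H = (1 + 4·2 + 3)/6 = 12/6 = 2
te_I = (8 + 4·11 + 14)/6 = 66/6 = 11
te_J = (6 + 4·8 + 16)/6 = 54/6 = 9

Forward pass:
ES_A = 0; EF_A = 13
ES_B = 0; EF_B = 11
ES_C = 0; EF_C = 8
ES_D = max(EF_A=13, EF_B=11) = 13; EF_D = 13+8 = 21
ES_E = 8; EF_E = 8+14 = 22
ES_F = 13; EF_F = 13+6 = 19
ES_G = 11; EF_G = 11+13 = 24
ES_H = max(EF_D=21, EF_F=19) = 21; EF_H = 21+2 = 23
ES_I = 11; EF_I = 11+11 = 22
ES_J = max(EF_D=21, EF_E=22, EF_G=24, EF_H=23, EF_I=22) = 24; EF_J = 24+9 = 33
Expected project duration μ = 33 days. Critical path: B → G → J.

33 days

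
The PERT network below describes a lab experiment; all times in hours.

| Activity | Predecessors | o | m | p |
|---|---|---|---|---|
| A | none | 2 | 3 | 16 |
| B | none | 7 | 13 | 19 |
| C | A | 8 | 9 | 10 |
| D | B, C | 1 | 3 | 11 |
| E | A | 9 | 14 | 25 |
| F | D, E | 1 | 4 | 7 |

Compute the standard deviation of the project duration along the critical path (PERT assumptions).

3.68 hours

te_A = (2 + 4·3 + 16)/6 = 30/6 = 5; σ²_A = ((16−2)/6)² = 5.444
te_B = (7 + 4·13 + 19)/6 = 78/6 = 13; σ²_B = ((19−7)/6)² = 4.000
te_C = (8 + 4·9 + 10)/6 = 54/6 = 9; σ²_C = ((10−8)/6)² = 0.111
te_D = (1 + 4·3 + 11)/6 = 24/6 = 4; σ²_D = ((11−1)/6)² = 2.778
te_E = (9 + 4·14 + 25)/6 = 90/6 = 15; σ²_E = ((25−9)/6)² = 7.111
te_F = (1 + 4·4 + 7)/6 = 24/6 = 4; σ²_F = ((7−1)/6)² = 1.000

Forward pass:
ES_A = 0; EF_A = 5
ES_B = 0; EF_B = 13
ES_C = 5; EF_C = 5+9 = 14
ES_D = max(EF_B=13, EF_C=14) = 14; EF_D = 14+4 = 18
ES_E = 5; EF_E = 5+15 = 20
ES_F = max(EF_D=18, EF_E=20) = 20; EF_F = 20+4 = 24
Expected project duration μ = 24 hours. Critical path: A → E → F.

Variance along critical path = 5.444 + 7.111 + 1.000 = 13.556
σ = √13.556 = 3.682 hours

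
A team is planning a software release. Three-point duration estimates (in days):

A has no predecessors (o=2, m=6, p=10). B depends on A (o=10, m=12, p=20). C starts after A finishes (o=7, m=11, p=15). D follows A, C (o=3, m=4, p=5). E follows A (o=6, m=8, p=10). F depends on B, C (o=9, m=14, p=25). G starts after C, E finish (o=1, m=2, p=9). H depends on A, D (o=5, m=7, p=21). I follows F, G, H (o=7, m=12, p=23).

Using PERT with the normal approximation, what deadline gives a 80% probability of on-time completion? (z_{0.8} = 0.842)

50.6 days

te_A = (2 + 4·6 + 10)/6 = 36/6 = 6; σ²_A = ((10−2)/6)² = 1.778
te_B = (10 + 4·12 + 20)/6 = 78/6 = 13; σ²_B = ((20−10)/6)² = 2.778
te_C = (7 + 4·11 + 15)/6 = 66/6 = 11; σ²_C = ((15−7)/6)² = 1.778
te_D = (3 + 4·4 + 5)/6 = 24/6 = 4; σ²_D = ((5−3)/6)² = 0.111
te_E = (6 + 4·8 + 10)/6 = 48/6 = 8; σ²_E = ((10−6)/6)² = 0.444
te_F = (9 + 4·14 + 25)/6 = 90/6 = 15; σ²_F = ((25−9)/6)² = 7.111
te_G = (1 + 4·2 + 9)/6 = 18/6 = 3; σ²_G = ((9−1)/6)² = 1.778
te_H = (5 + 4·7 + 21)/6 = 54/6 = 9; σ²_H = ((21−5)/6)² = 7.111
te_I = (7 + 4·12 + 23)/6 = 78/6 = 13; σ²_I = ((23−7)/6)² = 7.111

Forward pass:
ES_A = 0; EF_A = 6
ES_B = 6; EF_B = 6+13 = 19
ES_C = 6; EF_C = 6+11 = 17
ES_D = max(EF_A=6, EF_C=17) = 17; EF_D = 17+4 = 21
ES_E = 6; EF_E = 6+8 = 14
ES_F = max(EF_B=19, EF_C=17) = 19; EF_F = 19+15 = 34
ES_G = max(EF_C=17, EF_E=14) = 17; EF_G = 17+3 = 20
ES_H = max(EF_A=6, EF_D=21) = 21; EF_H = 21+9 = 30
ES_I = max(EF_F=34, EF_G=20, EF_H=30) = 34; EF_I = 34+13 = 47
Expected project duration μ = 47 days. Critical path: A → B → F → I.

Variance along critical path = 1.778 + 2.778 + 7.111 + 7.111 = 18.778; σ = 4.333 days.
D = μ + z·σ = 47 + 0.842·4.333 = 50.6 days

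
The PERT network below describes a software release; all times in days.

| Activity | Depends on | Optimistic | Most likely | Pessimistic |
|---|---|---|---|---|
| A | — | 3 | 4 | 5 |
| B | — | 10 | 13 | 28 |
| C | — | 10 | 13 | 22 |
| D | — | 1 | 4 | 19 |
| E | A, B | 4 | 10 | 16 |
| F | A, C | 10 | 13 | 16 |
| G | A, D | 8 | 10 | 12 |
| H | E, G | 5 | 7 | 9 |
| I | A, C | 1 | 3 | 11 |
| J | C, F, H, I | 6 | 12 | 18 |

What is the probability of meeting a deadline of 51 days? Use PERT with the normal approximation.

te_A = (3 + 4·4 + 5)/6 = 24/6 = 4; σ²_A = ((5−3)/6)² = 0.111
te_B = (10 + 4·13 + 28)/6 = 90/6 = 15; σ²_B = ((28−10)/6)² = 9.000
te_C = (10 + 4·13 + 22)/6 = 84/6 = 14; σ²_C = ((22−10)/6)² = 4.000
te_D = (1 + 4·4 + 19)/6 = 36/6 = 6; σ²_D = ((19−1)/6)² = 9.000
te_E = (4 + 4·10 + 16)/6 = 60/6 = 10; σ²_E = ((16−4)/6)² = 4.000
te_F = (10 + 4·13 + 16)/6 = 78/6 = 13; σ²_F = ((16−10)/6)² = 1.000
te_G = (8 + 4·10 + 12)/6 = 60/6 = 10; σ²_G = ((12−8)/6)² = 0.444
te_H = (5 + 4·7 + 9)/6 = 42/6 = 7; σ²_H = ((9−5)/6)² = 0.444
te_I = (1 + 4·3 + 11)/6 = 24/6 = 4; σ²_I = ((11−1)/6)² = 2.778
te_J = (6 + 4·12 + 18)/6 = 72/6 = 12; σ²_J = ((18−6)/6)² = 4.000

Forward pass:
ES_A = 0; EF_A = 4
ES_B = 0; EF_B = 15
ES_C = 0; EF_C = 14
ES_D = 0; EF_D = 6
ES_E = max(EF_A=4, EF_B=15) = 15; EF_E = 15+10 = 25
ES_F = max(EF_A=4, EF_C=14) = 14; EF_F = 14+13 = 27
ES_G = max(EF_A=4, EF_D=6) = 6; EF_G = 6+10 = 16
ES_H = max(EF_E=25, EF_G=16) = 25; EF_H = 25+7 = 32
ES_I = max(EF_A=4, EF_C=14) = 14; EF_I = 14+4 = 18
ES_J = max(EF_C=14, EF_F=27, EF_H=32, EF_I=18) = 32; EF_J = 32+12 = 44
Expected project duration μ = 44 days. Critical path: B → E → H → J.

Variance along critical path = 9.000 + 4.000 + 0.444 + 4.000 = 17.444; σ = √17.444 = 4.177 days.
Z = (51 − 44) / 4.177 = 1.676
P(T ≤ 51) = Φ(1.676) ≈ 0.953

0.953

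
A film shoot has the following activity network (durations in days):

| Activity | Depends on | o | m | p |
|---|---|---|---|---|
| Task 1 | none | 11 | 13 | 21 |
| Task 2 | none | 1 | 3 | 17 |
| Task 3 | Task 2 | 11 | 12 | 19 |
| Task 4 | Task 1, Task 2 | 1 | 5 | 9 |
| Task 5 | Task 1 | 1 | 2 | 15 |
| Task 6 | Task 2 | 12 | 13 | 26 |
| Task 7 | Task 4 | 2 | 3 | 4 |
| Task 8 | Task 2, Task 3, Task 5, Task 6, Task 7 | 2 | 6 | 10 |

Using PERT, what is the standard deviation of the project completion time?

2.54 days

te_Task 1 = (11 + 4·13 + 21)/6 = 84/6 = 14; σ²_Task 1 = ((21−11)/6)² = 2.778
te_Task 2 = (1 + 4·3 + 17)/6 = 30/6 = 5; σ²_Task 2 = ((17−1)/6)² = 7.111
te_Task 3 = (11 + 4·12 + 19)/6 = 78/6 = 13; σ²_Task 3 = ((19−11)/6)² = 1.778
te_Task 4 = (1 + 4·5 + 9)/6 = 30/6 = 5; σ²_Task 4 = ((9−1)/6)² = 1.778
te_Task 5 = (1 + 4·2 + 15)/6 = 24/6 = 4; σ²_Task 5 = ((15−1)/6)² = 5.444
te_Task 6 = (12 + 4·13 + 26)/6 = 90/6 = 15; σ²_Task 6 = ((26−12)/6)² = 5.444
te_Task 7 = (2 + 4·3 + 4)/6 = 18/6 = 3; σ²_Task 7 = ((4−2)/6)² = 0.111
te_Task 8 = (2 + 4·6 + 10)/6 = 36/6 = 6; σ²_Task 8 = ((10−2)/6)² = 1.778

Forward pass:
ES_Task 1 = 0; EF_Task 1 = 14
ES_Task 2 = 0; EF_Task 2 = 5
ES_Task 3 = 5; EF_Task 3 = 5+13 = 18
ES_Task 4 = max(EF_Task 1=14, EF_Task 2=5) = 14; EF_Task 4 = 14+5 = 19
ES_Task 5 = 14; EF_Task 5 = 14+4 = 18
ES_Task 6 = 5; EF_Task 6 = 5+15 = 20
ES_Task 7 = 19; EF_Task 7 = 19+3 = 22
ES_Task 8 = max(EF_Task 2=5, EF_Task 3=18, EF_Task 5=18, EF_Task 6=20, EF_Task 7=22) = 22; EF_Task 8 = 22+6 = 28
Expected project duration μ = 28 days. Critical path: Task 1 → Task 4 → Task 7 → Task 8.

Variance along critical path = 2.778 + 1.778 + 0.111 + 1.778 = 6.444
σ = √6.444 = 2.539 days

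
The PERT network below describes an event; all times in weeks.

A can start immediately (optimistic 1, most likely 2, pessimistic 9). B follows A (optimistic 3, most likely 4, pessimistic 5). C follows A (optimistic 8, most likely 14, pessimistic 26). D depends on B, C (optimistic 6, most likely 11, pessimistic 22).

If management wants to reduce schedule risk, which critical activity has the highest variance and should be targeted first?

C

te_A = (1 + 4·2 + 9)/6 = 18/6 = 3; σ²_A = ((9−1)/6)² = 1.778
te_B = (3 + 4·4 + 5)/6 = 24/6 = 4; σ²_B = ((5−3)/6)² = 0.111
te_C = (8 + 4·14 + 26)/6 = 90/6 = 15; σ²_C = ((26−8)/6)² = 9.000
te_D = (6 + 4·11 + 22)/6 = 72/6 = 12; σ²_D = ((22−6)/6)² = 7.111

Forward pass:
ES_A = 0; EF_A = 3
ES_B = 3; EF_B = 3+4 = 7
ES_C = 3; EF_C = 3+15 = 18
ES_D = max(EF_B=7, EF_C=18) = 18; EF_D = 18+12 = 30
Expected project duration μ = 30 weeks. Critical path: A → C → D.

Variances on critical path: σ²_A=1.778, σ²_C=9.000, σ²_D=7.111.
Largest is σ²_C = 9.000.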